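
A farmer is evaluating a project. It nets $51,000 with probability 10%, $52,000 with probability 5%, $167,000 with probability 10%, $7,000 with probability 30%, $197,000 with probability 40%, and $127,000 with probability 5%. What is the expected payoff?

$111,650

EV = 0.1 × 51000 + 0.05 × 52000 + 0.1 × 167000 + 0.3 × 7000 + 0.4 × 197000 + 0.05 × 127000 = 5100 + 2600 + 16700 + 2100 + 78800 + 6350 = 111650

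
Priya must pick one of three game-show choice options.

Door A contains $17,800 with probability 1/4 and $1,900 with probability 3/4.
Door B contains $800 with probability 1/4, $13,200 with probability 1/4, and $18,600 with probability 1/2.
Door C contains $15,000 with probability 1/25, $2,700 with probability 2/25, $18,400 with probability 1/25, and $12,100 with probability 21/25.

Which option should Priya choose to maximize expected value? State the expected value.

Door B ($12,800)

Door A = 1/4 × 17800 + 3/4 × 1900 = 4450 + 1425 = 5875
Door B = 1/4 × 800 + 1/4 × 13200 + 1/2 × 18600 = 200 + 3300 + 9300 = 12800
Door C = 1/25 × 15000 + 2/25 × 2700 + 1/25 × 18400 + 21/25 × 12100 = 600 + 216 + 736 + 10164 = 11716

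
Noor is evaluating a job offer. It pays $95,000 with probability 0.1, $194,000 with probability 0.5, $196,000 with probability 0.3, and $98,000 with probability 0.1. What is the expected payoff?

EV = 0.1 × 95000 + 0.5 × 194000 + 0.3 × 196000 + 0.1 × 98000 = 9500 + 97000 + 58800 + 9800 = 175100

$175,100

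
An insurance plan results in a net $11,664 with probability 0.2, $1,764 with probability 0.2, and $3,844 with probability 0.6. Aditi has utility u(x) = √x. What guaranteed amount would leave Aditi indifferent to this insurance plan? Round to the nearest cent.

E[u] = 0.2·√11664 + 0.2·√1764 + 0.6·√3844 = 0.2·108 + 0.2·42 + 0.6·62 = 67.2
CE = (67.2)² = 4515.84

$4,515.84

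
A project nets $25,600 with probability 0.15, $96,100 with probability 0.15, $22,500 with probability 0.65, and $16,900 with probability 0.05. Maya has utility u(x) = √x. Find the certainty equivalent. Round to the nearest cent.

E[u] = 0.15·√25600 + 0.15·√96100 + 0.65·√22500 + 0.05·√16900 = 0.15·160 + 0.15·310 + 0.65·150 + 0.05·130 = 174.5
CE = (174.5)² = 30450.25

$30,450.25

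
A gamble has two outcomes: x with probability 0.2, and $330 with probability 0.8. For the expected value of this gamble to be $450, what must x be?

0.2·x + 0.8·330 = 450
0.2·x = 450 − 264 = 186
x = 186 / 0.2 = 930

x = $930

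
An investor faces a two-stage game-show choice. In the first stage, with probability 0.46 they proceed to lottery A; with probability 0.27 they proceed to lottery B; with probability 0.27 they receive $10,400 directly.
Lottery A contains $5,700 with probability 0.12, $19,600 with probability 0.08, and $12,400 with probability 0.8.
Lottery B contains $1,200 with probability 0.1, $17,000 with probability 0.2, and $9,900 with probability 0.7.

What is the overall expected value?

$11,228.62

EV(A) = 0.12 × 5700 + 0.08 × 19600 + 0.8 × 12400 = 684 + 1568 + 9920 = 12172
EV(B) = 0.1 × 1200 + 0.2 × 17000 + 0.7 × 9900 = 120 + 3400 + 6930 = 10450
Branch C: 10400 (certain)
Overall = 0.46 × 12172 + 0.27 × 10450 + 0.27 × 10400 = 5599.12 + 2821.5 + 2808 = 11228.62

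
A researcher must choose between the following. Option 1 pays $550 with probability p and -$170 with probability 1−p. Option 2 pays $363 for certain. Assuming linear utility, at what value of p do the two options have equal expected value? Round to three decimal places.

p·550 + (1−p)·(-170) = 363
720p − 170 = 363
p = (363 + 170) / 720

p = 0.740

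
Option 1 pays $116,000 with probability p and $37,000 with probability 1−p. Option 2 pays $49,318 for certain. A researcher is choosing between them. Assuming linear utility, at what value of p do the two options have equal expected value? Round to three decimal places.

p = 0.156

p·116000 + (1−p)·37000 = 49318
79000p + 37000 = 49318
p = (49318 − 37000) / 79000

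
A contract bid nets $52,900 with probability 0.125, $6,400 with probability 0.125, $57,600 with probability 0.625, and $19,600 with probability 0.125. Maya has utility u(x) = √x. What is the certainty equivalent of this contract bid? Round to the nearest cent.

E[u] = 0.125·√52900 + 0.125·√6400 + 0.625·√57600 + 0.125·√19600 = 0.125·230 + 0.125·80 + 0.625·240 + 0.125·140 = 206.25
CE = (206.25)² = 42539.0625

$42,539.06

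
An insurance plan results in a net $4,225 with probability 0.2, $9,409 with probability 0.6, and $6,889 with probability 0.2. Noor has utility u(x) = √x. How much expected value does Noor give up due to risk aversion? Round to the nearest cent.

$159.36

E[u] = 0.2·√4225 + 0.6·√9409 + 0.2·√6889 = 0.2·65 + 0.6·97 + 0.2·83 = 87.8
CE = (87.8)² = 7708.84
Risk premium = EV − CE = 7868.2 − 7708.84 = 159.36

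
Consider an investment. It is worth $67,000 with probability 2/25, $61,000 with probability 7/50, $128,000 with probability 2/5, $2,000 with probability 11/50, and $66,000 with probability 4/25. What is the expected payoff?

EV = 2/25 × 67000 + 7/50 × 61000 + 2/5 × 128000 + 11/50 × 2000 + 4/25 × 66000 = 5360 + 8540 + 51200 + 440 + 10560 = 76100

$76,100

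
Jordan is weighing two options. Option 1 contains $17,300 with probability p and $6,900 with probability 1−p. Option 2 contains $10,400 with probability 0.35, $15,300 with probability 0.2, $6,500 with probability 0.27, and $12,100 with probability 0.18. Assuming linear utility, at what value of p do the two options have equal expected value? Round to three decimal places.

EV(Option 2) = 0.35 × 10400 + 0.2 × 15300 + 0.27 × 6500 + 0.18 × 12100 = 3640 + 3060 + 1755 + 2178 = 10633
p·17300 + (1−p)·6900 = 10633
10400p + 6900 = 10633
p = (10633 − 6900) / 10400

p = 0.359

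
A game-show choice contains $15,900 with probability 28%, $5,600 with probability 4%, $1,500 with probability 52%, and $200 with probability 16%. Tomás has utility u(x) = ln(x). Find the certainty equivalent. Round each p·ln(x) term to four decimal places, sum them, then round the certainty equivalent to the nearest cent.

$2,218.31

E[u] = 0.28·ln(15900) + 0.04·ln(5600) + 0.52·ln(1500) + 0.16·ln(200) = 2.7087 + 0.3452 + 3.8029 + 0.8477 = 7.7045
CE = e^7.7045 ≈ 2218.31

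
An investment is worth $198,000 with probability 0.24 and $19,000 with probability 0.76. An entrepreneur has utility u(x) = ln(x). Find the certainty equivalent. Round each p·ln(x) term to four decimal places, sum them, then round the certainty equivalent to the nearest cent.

$33,346.23

E[u] = 0.24·ln(198000) + 0.76·ln(19000) = 2.9270 + 7.4877 = 10.4147
CE = e^10.4147 ≈ 33346.23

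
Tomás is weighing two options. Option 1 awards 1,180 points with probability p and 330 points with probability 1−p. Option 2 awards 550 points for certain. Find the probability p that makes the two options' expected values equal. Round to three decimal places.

p = 0.259

p·1180 + (1−p)·330 = 550
850p + 330 = 550
p = (550 − 330) / 850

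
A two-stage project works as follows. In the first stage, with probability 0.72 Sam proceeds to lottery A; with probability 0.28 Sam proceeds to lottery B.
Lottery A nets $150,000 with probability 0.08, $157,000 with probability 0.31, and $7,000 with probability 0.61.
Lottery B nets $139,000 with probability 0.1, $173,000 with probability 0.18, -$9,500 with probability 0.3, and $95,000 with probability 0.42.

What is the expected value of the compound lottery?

$69,742

EV(A) = 0.08 × 150000 + 0.31 × 157000 + 0.61 × 7000 = 12000 + 48670 + 4270 = 64940
EV(B) = 0.1 × 139000 + 0.18 × 173000 + 0.3 × (-9500) + 0.42 × 95000 = 13900 + 31140 − 2850 + 39900 = 82090
Overall = 0.72 × 64940 + 0.28 × 82090 = 46756.8 + 22985.2 = 69742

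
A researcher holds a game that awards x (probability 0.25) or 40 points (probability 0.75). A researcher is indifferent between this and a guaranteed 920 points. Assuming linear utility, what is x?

x = 3,560 points

0.25·x + 0.75·40 = 920
0.25·x = 920 − 30 = 890
x = 890 / 0.25 = 3560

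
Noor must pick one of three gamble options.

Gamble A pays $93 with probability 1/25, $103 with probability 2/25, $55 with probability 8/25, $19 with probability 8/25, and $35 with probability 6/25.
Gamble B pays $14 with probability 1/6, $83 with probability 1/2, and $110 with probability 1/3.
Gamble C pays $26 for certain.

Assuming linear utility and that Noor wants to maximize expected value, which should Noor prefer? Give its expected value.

Gamble B ($80.50)

Gamble A = 1/25 × 93 + 2/25 × 103 + 8/25 × 55 + 8/25 × 19 + 6/25 × 35 = 3.72 + 8.24 + 17.6 + 6.08 + 8.4 = 44.04
Gamble B = 1/6 × 14 + 1/2 × 83 + 1/3 × 110 = 2.3333 + 41.5 + 36.6667 = 80.5
Gamble C: 26 (certain)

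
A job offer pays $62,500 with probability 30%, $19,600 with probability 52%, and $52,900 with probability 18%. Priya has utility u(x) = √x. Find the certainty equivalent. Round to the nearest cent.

E[u] = 0.3·√62500 + 0.52·√19600 + 0.18·√52900 = 0.3·250 + 0.52·140 + 0.18·230 = 189.2
CE = (189.2)² = 35796.64

$35,796.64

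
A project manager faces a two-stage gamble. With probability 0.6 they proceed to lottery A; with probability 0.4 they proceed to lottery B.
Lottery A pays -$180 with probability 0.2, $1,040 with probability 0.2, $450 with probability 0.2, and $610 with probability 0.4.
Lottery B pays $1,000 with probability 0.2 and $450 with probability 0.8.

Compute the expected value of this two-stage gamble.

$527.60

EV(A) = 0.2 × (-180) + 0.2 × 1040 + 0.2 × 450 + 0.4 × 610 = -36 + 208 + 90 + 244 = 506
EV(B) = 0.2 × 1000 + 0.8 × 450 = 200 + 360 = 560
Overall = 0.6 × 506 + 0.4 × 560 = 303.6 + 224 = 527.6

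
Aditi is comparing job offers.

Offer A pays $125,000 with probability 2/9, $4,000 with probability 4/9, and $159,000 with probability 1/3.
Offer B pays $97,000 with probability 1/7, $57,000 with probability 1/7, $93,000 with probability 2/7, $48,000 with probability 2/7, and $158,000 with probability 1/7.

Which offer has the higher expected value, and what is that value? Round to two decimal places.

Offer B ($84,857.14)

Offer A = 2/9 × 125000 + 4/9 × 4000 + 1/3 × 159000 = 27777.7778 + 1777.7778 + 53000 = 82555.5556
Offer B = 1/7 × 97000 + 1/7 × 57000 + 2/7 × 93000 + 2/7 × 48000 + 1/7 × 158000 = 13857.1429 + 8142.8571 + 26571.4286 + 13714.2857 + 22571.4286 = 84857.1429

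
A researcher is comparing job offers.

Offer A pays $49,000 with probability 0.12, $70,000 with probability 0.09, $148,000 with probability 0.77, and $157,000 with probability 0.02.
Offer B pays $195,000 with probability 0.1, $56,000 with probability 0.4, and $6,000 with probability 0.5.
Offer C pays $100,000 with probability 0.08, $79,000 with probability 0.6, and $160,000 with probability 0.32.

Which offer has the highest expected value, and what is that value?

Offer A = 0.12 × 49000 + 0.09 × 70000 + 0.77 × 148000 + 0.02 × 157000 = 5880 + 6300 + 113960 + 3140 = 129280
Offer B = 0.1 × 195000 + 0.4 × 56000 + 0.5 × 6000 = 19500 + 22400 + 3000 = 44900
Offer C = 0.08 × 100000 + 0.6 × 79000 + 0.32 × 160000 = 8000 + 47400 + 51200 = 106600

Offer A ($129,280)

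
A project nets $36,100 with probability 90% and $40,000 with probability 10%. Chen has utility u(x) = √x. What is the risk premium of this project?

$9

E[u] = 0.9·√36100 + 0.1·√40000 = 0.9·190 + 0.1·200 = 191
CE = (191)² = 36481
Risk premium = EV − CE = 36490 − 36481 = 9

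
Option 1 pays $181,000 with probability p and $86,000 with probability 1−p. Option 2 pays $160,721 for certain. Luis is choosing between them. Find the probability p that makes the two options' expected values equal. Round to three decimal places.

p·181000 + (1−p)·86000 = 160721
95000p + 86000 = 160721
p = (160721 − 86000) / 95000

p = 0.787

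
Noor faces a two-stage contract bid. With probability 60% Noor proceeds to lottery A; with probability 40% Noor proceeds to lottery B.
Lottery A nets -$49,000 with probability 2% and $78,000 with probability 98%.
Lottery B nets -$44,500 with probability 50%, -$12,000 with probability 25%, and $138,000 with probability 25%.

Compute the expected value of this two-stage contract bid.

$48,976

EV(A) = 0.02 × (-49000) + 0.98 × 78000 = -980 + 76440 = 75460
EV(B) = 0.5 × (-44500) + 0.25 × (-12000) + 0.25 × 138000 = -22250 − 3000 + 34500 = 9250
Overall = 0.6 × 75460 + 0.4 × 9250 = 45276 + 3700 = 48976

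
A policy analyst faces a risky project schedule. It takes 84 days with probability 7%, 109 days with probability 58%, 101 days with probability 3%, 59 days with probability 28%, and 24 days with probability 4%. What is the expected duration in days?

89.61 days

EV = 0.07 × 84 + 0.58 × 109 + 0.03 × 101 + 0.28 × 59 + 0.04 × 24 = 5.88 + 63.22 + 3.03 + 16.52 + 0.96 = 89.61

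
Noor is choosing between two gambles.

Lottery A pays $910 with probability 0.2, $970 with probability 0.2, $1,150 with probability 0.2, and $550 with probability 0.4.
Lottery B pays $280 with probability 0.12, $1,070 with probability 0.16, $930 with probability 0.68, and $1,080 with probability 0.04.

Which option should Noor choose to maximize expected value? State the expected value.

Lottery A = 0.2 × 910 + 0.2 × 970 + 0.2 × 1150 + 0.4 × 550 = 182 + 194 + 230 + 220 = 826
Lottery B = 0.12 × 280 + 0.16 × 1070 + 0.68 × 930 + 0.04 × 1080 = 33.6 + 171.2 + 632.4 + 43.2 = 880.4

Lottery B ($880.40)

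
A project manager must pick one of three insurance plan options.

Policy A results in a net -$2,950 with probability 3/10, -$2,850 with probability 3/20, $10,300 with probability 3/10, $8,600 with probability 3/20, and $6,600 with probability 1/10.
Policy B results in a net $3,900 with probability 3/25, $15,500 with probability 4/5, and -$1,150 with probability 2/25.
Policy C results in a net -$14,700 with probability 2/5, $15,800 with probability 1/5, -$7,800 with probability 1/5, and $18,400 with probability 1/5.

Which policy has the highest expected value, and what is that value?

Policy B ($12,776)

Policy A = 3/10 × (-2950) + 3/20 × (-2850) + 3/10 × 10300 + 3/20 × 8600 + 1/10 × 6600 = -885 − 427.5 + 3090 + 1290 + 660 = 3727.5
Policy B = 3/25 × 3900 + 4/5 × 15500 + 2/25 × (-1150) = 468 + 12400 − 92 = 12776
Policy C = 2/5 × (-14700) + 1/5 × 15800 + 1/5 × (-7800) + 1/5 × 18400 = -5880 + 3160 − 1560 + 3680 = -600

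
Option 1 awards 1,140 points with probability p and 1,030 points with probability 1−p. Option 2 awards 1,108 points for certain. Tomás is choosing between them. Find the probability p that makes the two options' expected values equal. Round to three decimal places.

p·1140 + (1−p)·1030 = 1108
110p + 1030 = 1108
p = (1108 − 1030) / 110

p = 0.709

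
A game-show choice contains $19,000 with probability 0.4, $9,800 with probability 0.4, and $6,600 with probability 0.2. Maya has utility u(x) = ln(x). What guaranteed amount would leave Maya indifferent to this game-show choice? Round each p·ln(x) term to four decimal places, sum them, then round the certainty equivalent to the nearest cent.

$11,801.71

E[u] = 0.4·ln(19000) + 0.4·ln(9800) + 0.2·ln(6600) = 3.9409 + 3.6761 + 1.7590 = 9.3760
CE = e^9.3760 ≈ 11801.71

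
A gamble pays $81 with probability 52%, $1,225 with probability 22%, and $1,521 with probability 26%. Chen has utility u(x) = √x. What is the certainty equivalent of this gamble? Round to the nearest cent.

E[u] = 0.52·√81 + 0.22·√1225 + 0.26·√1521 = 0.52·9 + 0.22·35 + 0.26·39 = 22.52
CE = (22.52)² = 507.1504

$507.15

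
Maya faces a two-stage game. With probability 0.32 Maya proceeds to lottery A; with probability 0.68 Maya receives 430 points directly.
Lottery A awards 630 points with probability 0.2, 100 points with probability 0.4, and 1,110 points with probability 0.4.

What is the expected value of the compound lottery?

EV(A) = 0.2 × 630 + 0.4 × 100 + 0.4 × 1110 = 126 + 40 + 444 = 610
Branch B: 430 (certain)
Overall = 0.32 × 610 + 0.68 × 430 = 195.2 + 292.4 = 487.6

487.6 points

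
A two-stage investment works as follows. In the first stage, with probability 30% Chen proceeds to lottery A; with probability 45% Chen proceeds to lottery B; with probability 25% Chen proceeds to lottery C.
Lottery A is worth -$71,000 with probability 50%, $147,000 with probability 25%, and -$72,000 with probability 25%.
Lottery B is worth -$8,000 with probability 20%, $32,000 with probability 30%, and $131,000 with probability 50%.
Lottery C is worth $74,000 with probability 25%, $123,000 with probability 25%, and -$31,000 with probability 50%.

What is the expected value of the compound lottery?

$36,487.50

EV(A) = 0.5 × (-71000) + 0.25 × 147000 + 0.25 × (-72000) = -35500 + 36750 − 18000 = -16750
EV(B) = 0.2 × (-8000) + 0.3 × 32000 + 0.5 × 131000 = -1600 + 9600 + 65500 = 73500
EV(C) = 0.25 × 74000 + 0.25 × 123000 + 0.5 × (-31000) = 18500 + 30750 − 15500 = 33750
Overall = 0.3 × (-16750) + 0.45 × 73500 + 0.25 × 33750 = -5025 + 33075 + 8437.5 = 36487.5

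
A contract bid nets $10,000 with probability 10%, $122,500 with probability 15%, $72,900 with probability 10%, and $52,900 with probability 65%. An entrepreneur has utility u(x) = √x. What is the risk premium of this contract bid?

$3,929

E[u] = 0.1·√10000 + 0.15·√122500 + 0.1·√72900 + 0.65·√52900 = 0.1·100 + 0.15·350 + 0.1·270 + 0.65·230 = 239
CE = (239)² = 57121
Risk premium = EV − CE = 61050 − 57121 = 3929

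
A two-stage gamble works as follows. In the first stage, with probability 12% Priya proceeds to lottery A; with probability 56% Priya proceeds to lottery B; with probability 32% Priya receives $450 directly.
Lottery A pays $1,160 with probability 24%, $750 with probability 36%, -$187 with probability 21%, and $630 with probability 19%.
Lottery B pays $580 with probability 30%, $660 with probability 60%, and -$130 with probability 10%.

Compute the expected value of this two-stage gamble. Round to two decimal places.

EV(A) = 0.24 × 1160 + 0.36 × 750 + 0.21 × (-187) + 0.19 × 630 = 278.4 + 270 − 39.27 + 119.7 = 628.83
EV(B) = 0.3 × 580 + 0.6 × 660 + 0.1 × (-130) = 174 + 396 − 13 = 557
Branch C: 450 (certain)
Overall = 0.12 × 628.83 + 0.56 × 557 + 0.32 × 450 = 75.4596 + 311.92 + 144 = 531.3796

$531.38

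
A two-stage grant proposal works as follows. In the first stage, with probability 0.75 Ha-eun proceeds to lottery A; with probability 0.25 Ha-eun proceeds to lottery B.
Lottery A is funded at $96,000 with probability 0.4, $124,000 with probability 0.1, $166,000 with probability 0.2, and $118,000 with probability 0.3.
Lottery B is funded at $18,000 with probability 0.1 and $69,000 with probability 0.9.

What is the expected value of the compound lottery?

$105,525

EV(A) = 0.4 × 96000 + 0.1 × 124000 + 0.2 × 166000 + 0.3 × 118000 = 38400 + 12400 + 33200 + 35400 = 119400
EV(B) = 0.1 × 18000 + 0.9 × 69000 = 1800 + 62100 = 63900
Overall = 0.75 × 119400 + 0.25 × 63900 = 89550 + 15975 = 105525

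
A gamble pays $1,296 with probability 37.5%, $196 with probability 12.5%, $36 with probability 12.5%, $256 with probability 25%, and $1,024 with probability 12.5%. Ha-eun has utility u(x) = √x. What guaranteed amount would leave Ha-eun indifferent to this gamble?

$576

E[u] = 0.375·√1296 + 0.125·√196 + 0.125·√36 + 0.25·√256 + 0.125·√1024 = 0.375·36 + 0.125·14 + 0.125·6 + 0.25·16 + 0.125·32 = 24
CE = (24)² = 576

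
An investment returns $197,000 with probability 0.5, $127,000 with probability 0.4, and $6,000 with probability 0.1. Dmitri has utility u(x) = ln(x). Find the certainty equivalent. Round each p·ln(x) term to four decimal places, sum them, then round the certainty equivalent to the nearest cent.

E[u] = 0.5·ln(197000) + 0.4·ln(127000) + 0.1·ln(6000) = 6.0955 + 4.7008 + 0.8700 = 11.6663
CE = e^11.6663 ≈ 116576.15

$116,576.15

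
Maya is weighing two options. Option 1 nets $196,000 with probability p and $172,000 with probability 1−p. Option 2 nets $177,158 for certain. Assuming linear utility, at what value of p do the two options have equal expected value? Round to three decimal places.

p = 0.215

p·196000 + (1−p)·172000 = 177158
24000p + 172000 = 177158
p = (177158 − 172000) / 24000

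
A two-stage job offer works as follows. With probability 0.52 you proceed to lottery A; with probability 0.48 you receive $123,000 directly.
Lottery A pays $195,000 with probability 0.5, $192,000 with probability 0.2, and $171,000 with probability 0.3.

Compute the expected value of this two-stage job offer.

$156,384

EV(A) = 0.5 × 195000 + 0.2 × 192000 + 0.3 × 171000 = 97500 + 38400 + 51300 = 187200
Branch B: 123000 (certain)
Overall = 0.52 × 187200 + 0.48 × 123000 = 97344 + 59040 = 156384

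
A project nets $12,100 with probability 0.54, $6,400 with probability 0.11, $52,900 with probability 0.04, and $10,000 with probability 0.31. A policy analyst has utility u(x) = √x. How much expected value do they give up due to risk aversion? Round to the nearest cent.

$703.44

E[u] = 0.54·√12100 + 0.11·√6400 + 0.04·√52900 + 0.31·√10000 = 0.54·110 + 0.11·80 + 0.04·230 + 0.31·100 = 108.4
CE = (108.4)² = 11750.56
Risk premium = EV − CE = 12454 − 11750.56 = 703.44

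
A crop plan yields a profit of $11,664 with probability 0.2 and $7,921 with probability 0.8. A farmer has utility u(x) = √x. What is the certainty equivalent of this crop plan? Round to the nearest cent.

E[u] = 0.2·√11664 + 0.8·√7921 = 0.2·108 + 0.8·89 = 92.8
CE = (92.8)² = 8611.84

$8,611.84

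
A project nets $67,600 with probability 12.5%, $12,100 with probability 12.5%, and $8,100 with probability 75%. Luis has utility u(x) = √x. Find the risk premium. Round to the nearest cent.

$3,098.44

E[u] = 0.125·√67600 + 0.125·√12100 + 0.75·√8100 = 0.125·260 + 0.125·110 + 0.75·90 = 113.75
CE = (113.75)² = 12939.0625
Risk premium = EV − CE = 16037.5 − 12939.0625 = 3098.4375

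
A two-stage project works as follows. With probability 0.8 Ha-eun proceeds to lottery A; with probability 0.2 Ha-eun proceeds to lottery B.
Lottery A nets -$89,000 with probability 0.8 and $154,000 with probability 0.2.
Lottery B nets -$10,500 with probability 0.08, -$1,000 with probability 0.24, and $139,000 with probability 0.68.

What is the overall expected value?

-$13,632

EV(A) = 0.8 × (-89000) + 0.2 × 154000 = -71200 + 30800 = -40400
EV(B) = 0.08 × (-10500) + 0.24 × (-1000) + 0.68 × 139000 = -840 − 240 + 94520 = 93440
Overall = 0.8 × (-40400) + 0.2 × 93440 = -32320 + 18688 = -13632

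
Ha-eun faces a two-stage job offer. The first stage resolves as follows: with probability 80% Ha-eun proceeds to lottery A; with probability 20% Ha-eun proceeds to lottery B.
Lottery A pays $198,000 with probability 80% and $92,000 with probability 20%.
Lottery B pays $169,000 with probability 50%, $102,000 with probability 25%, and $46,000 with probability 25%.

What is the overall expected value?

$165,740

EV(A) = 0.8 × 198000 + 0.2 × 92000 = 158400 + 18400 = 176800
EV(B) = 0.5 × 169000 + 0.25 × 102000 + 0.25 × 46000 = 84500 + 25500 + 11500 = 121500
Overall = 0.8 × 176800 + 0.2 × 121500 = 141440 + 24300 = 165740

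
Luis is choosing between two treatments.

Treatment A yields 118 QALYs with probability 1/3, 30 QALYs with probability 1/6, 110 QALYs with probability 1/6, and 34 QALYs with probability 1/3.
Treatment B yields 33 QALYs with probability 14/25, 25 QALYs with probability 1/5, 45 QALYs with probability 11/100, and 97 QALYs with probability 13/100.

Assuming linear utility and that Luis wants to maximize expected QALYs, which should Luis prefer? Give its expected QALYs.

Treatment A = 1/3 × 118 + 1/6 × 30 + 1/6 × 110 + 1/3 × 34 = 39.3333 + 5 + 18.3333 + 11.3333 = 74
Treatment B = 14/25 × 33 + 1/5 × 25 + 11/100 × 45 + 13/100 × 97 = 18.48 + 5 + 4.95 + 12.61 = 41.04

Treatment A (74 QALYs)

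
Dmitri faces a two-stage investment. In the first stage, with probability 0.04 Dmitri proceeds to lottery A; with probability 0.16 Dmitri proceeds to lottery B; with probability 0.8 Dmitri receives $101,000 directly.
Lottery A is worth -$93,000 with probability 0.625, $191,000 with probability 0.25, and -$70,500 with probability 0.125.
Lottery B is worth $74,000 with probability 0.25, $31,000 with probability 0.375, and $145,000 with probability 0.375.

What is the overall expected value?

EV(A) = 0.625 × (-93000) + 0.25 × 191000 + 0.125 × (-70500) = -58125 + 47750 − 8812.5 = -19187.5
EV(B) = 0.25 × 74000 + 0.375 × 31000 + 0.375 × 145000 = 18500 + 11625 + 54375 = 84500
Branch C: 101000 (certain)
Overall = 0.04 × (-19187.5) + 0.16 × 84500 + 0.8 × 101000 = -767.5 + 13520 + 80800 = 93552.5

$93,552.50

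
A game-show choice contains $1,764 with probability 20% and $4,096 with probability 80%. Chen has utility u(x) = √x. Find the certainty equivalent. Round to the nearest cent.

E[u] = 0.2·√1764 + 0.8·√4096 = 0.2·42 + 0.8·64 = 59.6
CE = (59.6)² = 3552.16

$3,552.16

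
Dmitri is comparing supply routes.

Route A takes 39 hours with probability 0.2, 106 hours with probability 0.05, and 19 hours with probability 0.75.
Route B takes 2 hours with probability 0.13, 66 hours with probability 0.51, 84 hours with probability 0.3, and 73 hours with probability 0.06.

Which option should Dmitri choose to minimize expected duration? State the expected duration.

Route A = 0.2 × 39 + 0.05 × 106 + 0.75 × 19 = 7.8 + 5.3 + 14.25 = 27.35
Route B = 0.13 × 2 + 0.51 × 66 + 0.3 × 84 + 0.06 × 73 = 0.26 + 33.66 + 25.2 + 4.38 = 63.5

Route A (27.35 hours)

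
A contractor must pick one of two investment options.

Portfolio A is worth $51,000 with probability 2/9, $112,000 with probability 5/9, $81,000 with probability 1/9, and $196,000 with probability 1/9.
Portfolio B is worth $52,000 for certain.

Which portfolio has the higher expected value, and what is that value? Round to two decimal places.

Portfolio A = 2/9 × 51000 + 5/9 × 112000 + 1/9 × 81000 + 1/9 × 196000 = 11333.3333 + 62222.2222 + 9000 + 21777.7778 = 104333.3333
Portfolio B: 52000 (certain)

Portfolio A ($104,333.33)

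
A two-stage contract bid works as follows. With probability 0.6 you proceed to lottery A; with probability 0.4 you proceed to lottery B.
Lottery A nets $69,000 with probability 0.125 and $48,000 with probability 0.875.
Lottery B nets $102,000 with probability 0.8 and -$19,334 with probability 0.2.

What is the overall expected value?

$61,468.28

EV(A) = 0.125 × 69000 + 0.875 × 48000 = 8625 + 42000 = 50625
EV(B) = 0.8 × 102000 + 0.2 × (-19334) = 81600 − 3866.8 = 77733.2
Overall = 0.6 × 50625 + 0.4 × 77733.2 = 30375 + 31093.28 = 61468.28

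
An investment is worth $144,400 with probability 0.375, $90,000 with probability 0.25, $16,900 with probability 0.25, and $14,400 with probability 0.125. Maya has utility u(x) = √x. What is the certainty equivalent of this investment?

$70,225

E[u] = 0.375·√144400 + 0.25·√90000 + 0.25·√16900 + 0.125·√14400 = 0.375·380 + 0.25·300 + 0.25·130 + 0.125·120 = 265
CE = (265)² = 70225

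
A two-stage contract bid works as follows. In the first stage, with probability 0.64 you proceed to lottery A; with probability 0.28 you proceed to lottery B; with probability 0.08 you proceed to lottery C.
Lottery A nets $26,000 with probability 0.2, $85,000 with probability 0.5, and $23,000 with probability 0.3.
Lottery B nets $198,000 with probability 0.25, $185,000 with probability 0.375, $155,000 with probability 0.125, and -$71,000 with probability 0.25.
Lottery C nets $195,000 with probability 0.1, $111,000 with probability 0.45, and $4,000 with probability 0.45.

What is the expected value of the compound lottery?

$74,384

EV(A) = 0.2 × 26000 + 0.5 × 85000 + 0.3 × 23000 = 5200 + 42500 + 6900 = 54600
EV(B) = 0.25 × 198000 + 0.375 × 185000 + 0.125 × 155000 + 0.25 × (-71000) = 49500 + 69375 + 19375 − 17750 = 120500
EV(C) = 0.1 × 195000 + 0.45 × 111000 + 0.45 × 4000 = 19500 + 49950 + 1800 = 71250
Overall = 0.64 × 54600 + 0.28 × 120500 + 0.08 × 71250 = 34944 + 33740 + 5700 = 74384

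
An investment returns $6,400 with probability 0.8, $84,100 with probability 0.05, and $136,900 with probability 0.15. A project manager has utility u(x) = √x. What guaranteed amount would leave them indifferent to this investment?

$17,956

E[u] = 0.8·√6400 + 0.05·√84100 + 0.15·√136900 = 0.8·80 + 0.05·290 + 0.15·370 = 134
CE = (134)² = 17956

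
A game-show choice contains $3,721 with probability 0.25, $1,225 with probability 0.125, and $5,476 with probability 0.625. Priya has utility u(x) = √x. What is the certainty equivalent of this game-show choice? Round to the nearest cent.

E[u] = 0.25·√3721 + 0.125·√1225 + 0.625·√5476 = 0.25·61 + 0.125·35 + 0.625·74 = 65.875
CE = (65.875)² = 4339.515625

$4,339.52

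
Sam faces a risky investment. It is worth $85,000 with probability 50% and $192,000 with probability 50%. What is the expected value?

$138,500

EV = 0.5 × 85000 + 0.5 × 192000 = 42500 + 96000 = 138500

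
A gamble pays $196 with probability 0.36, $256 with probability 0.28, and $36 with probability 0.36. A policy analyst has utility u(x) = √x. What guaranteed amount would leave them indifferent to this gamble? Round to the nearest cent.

$136.42

E[u] = 0.36·√196 + 0.28·√256 + 0.36·√36 = 0.36·14 + 0.28·16 + 0.36·6 = 11.68
CE = (11.68)² = 136.4224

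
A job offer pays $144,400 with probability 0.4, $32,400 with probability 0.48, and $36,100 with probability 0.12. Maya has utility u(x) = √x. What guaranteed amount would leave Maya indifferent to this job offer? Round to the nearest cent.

E[u] = 0.4·√144400 + 0.48·√32400 + 0.12·√36100 = 0.4·380 + 0.48·180 + 0.12·190 = 261.2
CE = (261.2)² = 68225.44

$68,225.44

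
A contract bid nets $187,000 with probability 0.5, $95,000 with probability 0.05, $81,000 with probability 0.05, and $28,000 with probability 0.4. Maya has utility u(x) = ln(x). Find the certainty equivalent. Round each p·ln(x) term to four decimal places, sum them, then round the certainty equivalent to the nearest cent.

$81,113.12

E[u] = 0.5·ln(187000) + 0.05·ln(95000) + 0.05·ln(81000) + 0.4·ln(28000) = 6.0694 + 0.5731 + 0.5651 + 4.0960 = 11.3036
CE = e^11.3036 ≈ 81113.12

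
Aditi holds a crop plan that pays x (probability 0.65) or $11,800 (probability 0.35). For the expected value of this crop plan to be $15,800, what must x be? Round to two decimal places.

0.65·x + 0.35·11800 = 15800
0.65·x = 15800 − 4130 = 11670
x = 11670 / 0.65 = 17953.8462

x = $17,953.85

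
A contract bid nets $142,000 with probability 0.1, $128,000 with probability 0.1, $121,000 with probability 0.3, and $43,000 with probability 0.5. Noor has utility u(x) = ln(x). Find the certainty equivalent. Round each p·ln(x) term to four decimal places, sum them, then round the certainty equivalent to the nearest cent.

E[u] = 0.1·ln(142000) + 0.1·ln(128000) + 0.3·ln(121000) + 0.5·ln(43000) = 1.1864 + 1.1760 + 3.5111 + 5.3345 = 11.2080
CE = e^11.2080 ≈ 73717.83

$73,717.83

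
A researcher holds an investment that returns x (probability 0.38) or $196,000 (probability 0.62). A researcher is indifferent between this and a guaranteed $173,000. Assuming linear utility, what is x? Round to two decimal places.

x = $135,473.68

0.38·x + 0.62·196000 = 173000
0.38·x = 173000 − 121520 = 51480
x = 51480 / 0.38 = 135473.6842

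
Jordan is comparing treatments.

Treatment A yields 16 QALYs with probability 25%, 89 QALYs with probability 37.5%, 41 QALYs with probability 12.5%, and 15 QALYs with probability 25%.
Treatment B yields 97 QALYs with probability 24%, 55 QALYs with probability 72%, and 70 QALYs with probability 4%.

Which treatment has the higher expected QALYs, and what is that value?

Treatment A = 0.25 × 16 + 0.375 × 89 + 0.125 × 41 + 0.25 × 15 = 4 + 33.375 + 5.125 + 3.75 = 46.25
Treatment B = 0.24 × 97 + 0.72 × 55 + 0.04 × 70 = 23.28 + 39.6 + 2.8 = 65.68

Treatment B (65.68 QALYs)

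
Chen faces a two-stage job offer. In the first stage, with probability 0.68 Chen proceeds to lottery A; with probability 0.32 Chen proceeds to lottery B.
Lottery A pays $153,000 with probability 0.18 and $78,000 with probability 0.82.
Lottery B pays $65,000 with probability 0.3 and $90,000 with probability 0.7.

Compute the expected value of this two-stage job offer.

$88,620

EV(A) = 0.18 × 153000 + 0.82 × 78000 = 27540 + 63960 = 91500
EV(B) = 0.3 × 65000 + 0.7 × 90000 = 19500 + 63000 = 82500
Overall = 0.68 × 91500 + 0.32 × 82500 = 62220 + 26400 = 88620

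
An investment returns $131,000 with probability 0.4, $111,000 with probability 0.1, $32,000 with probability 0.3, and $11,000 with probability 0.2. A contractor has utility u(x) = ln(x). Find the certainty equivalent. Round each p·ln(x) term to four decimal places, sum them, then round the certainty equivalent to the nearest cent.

$51,431.19

E[u] = 0.4·ln(131000) + 0.1·ln(111000) + 0.3·ln(32000) + 0.2·ln(11000) = 4.7132 + 1.1617 + 3.1120 + 1.8611 = 10.8480
CE = e^10.8480 ≈ 51431.19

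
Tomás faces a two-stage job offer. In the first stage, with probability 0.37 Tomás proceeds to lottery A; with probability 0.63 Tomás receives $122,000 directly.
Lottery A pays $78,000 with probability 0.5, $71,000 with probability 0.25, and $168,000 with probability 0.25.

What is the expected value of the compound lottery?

$113,397.50

EV(A) = 0.5 × 78000 + 0.25 × 71000 + 0.25 × 168000 = 39000 + 17750 + 42000 = 98750
Branch B: 122000 (certain)
Overall = 0.37 × 98750 + 0.63 × 122000 = 36537.5 + 76860 = 113397.5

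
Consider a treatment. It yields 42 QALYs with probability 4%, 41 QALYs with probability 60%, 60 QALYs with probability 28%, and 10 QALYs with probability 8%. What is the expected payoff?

43.88 QALYs

EV = 0.04 × 42 + 0.6 × 41 + 0.28 × 60 + 0.08 × 10 = 1.68 + 24.6 + 16.8 + 0.8 = 43.88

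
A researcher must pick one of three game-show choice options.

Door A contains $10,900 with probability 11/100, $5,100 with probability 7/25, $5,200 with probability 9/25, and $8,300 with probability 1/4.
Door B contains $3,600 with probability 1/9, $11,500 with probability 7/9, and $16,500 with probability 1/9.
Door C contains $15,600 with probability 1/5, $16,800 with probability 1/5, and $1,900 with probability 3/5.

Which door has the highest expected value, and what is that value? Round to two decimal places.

Door A = 11/100 × 10900 + 7/25 × 5100 + 9/25 × 5200 + 1/4 × 8300 = 1199 + 1428 + 1872 + 2075 = 6574
Door B = 1/9 × 3600 + 7/9 × 11500 + 1/9 × 16500 = 400 + 8944.4444 + 1833.3333 = 11177.7778
Door C = 1/5 × 15600 + 1/5 × 16800 + 3/5 × 1900 = 3120 + 3360 + 1140 = 7620

Door B ($11,177.78)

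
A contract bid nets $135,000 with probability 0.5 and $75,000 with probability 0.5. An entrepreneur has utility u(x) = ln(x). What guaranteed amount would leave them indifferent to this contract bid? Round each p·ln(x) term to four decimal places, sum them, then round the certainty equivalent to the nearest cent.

$100,619.36

E[u] = 0.5·ln(135000) + 0.5·ln(75000) = 5.9065 + 5.6126 = 11.5191
CE = e^11.5191 ≈ 100619.36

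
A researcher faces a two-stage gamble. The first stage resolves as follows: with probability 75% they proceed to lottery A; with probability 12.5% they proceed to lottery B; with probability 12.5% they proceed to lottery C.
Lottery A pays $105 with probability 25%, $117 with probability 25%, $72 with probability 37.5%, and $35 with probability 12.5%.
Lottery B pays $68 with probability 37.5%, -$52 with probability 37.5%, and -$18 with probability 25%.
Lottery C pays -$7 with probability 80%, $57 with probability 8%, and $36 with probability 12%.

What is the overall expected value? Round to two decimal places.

EV(A) = 0.25 × 105 + 0.25 × 117 + 0.375 × 72 + 0.125 × 35 = 26.25 + 29.25 + 27 + 4.375 = 86.875
EV(B) = 0.375 × 68 + 0.375 × (-52) + 0.25 × (-18) = 25.5 − 19.5 − 4.5 = 1.5
EV(C) = 0.8 × (-7) + 0.08 × 57 + 0.12 × 36 = -5.6 + 4.56 + 4.32 = 3.28
Overall = 0.75 × 86.875 + 0.125 × 1.5 + 0.125 × 3.28 = 65.15625 + 0.1875 + 0.41 = 65.75375

$65.75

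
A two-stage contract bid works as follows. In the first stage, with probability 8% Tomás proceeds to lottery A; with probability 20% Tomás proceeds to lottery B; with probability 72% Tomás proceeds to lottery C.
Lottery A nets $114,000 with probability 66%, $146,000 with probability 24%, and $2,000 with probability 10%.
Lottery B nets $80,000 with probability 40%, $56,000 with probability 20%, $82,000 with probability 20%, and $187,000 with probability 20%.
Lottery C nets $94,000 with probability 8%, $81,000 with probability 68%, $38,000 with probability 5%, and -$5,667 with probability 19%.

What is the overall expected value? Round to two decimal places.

EV(A) = 0.66 × 114000 + 0.24 × 146000 + 0.1 × 2000 = 75240 + 35040 + 200 = 110480
EV(B) = 0.4 × 80000 + 0.2 × 56000 + 0.2 × 82000 + 0.2 × 187000 = 32000 + 11200 + 16400 + 37400 = 97000
EV(C) = 0.08 × 94000 + 0.68 × 81000 + 0.05 × 38000 + 0.19 × (-5667) = 7520 + 55080 + 1900 − 1076.73 = 63423.27
Overall = 0.08 × 110480 + 0.2 × 97000 + 0.72 × 63423.27 = 8838.4 + 19400 + 45664.7544 = 73903.1544

$73,903.15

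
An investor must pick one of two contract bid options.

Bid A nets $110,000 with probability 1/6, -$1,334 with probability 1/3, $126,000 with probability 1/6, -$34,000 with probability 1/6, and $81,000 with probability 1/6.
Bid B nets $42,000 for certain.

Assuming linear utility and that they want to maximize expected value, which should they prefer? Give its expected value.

Bid A ($46,722)

Bid A = 1/6 × 110000 + 1/3 × (-1334) + 1/6 × 126000 + 1/6 × (-34000) + 1/6 × 81000 = 18333.3333 − 444.6667 + 21000 − 5666.6667 + 13500 = 46722
Bid B: 42000 (certain)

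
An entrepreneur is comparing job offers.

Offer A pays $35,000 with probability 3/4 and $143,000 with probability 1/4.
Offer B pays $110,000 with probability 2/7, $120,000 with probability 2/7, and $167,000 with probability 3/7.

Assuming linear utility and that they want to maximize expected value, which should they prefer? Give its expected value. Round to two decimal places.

Offer A = 3/4 × 35000 + 1/4 × 143000 = 26250 + 35750 = 62000
Offer B = 2/7 × 110000 + 2/7 × 120000 + 3/7 × 167000 = 31428.5714 + 34285.7143 + 71571.4286 = 137285.7143

Offer B ($137,285.71)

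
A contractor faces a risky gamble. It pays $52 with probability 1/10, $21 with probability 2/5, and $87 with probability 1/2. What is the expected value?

EV = 1/10 × 52 + 2/5 × 21 + 1/2 × 87 = 5.2 + 8.4 + 43.5 = 57.1

$57.10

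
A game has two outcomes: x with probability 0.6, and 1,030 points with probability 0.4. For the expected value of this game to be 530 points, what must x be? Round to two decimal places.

0.6·x + 0.4·1030 = 530
0.6·x = 530 − 412 = 118
x = 118 / 0.6 = 196.6667

x = 196.67 points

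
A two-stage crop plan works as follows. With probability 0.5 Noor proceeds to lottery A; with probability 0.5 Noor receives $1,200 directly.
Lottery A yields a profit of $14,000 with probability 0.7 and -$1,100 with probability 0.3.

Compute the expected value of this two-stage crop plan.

EV(A) = 0.7 × 14000 + 0.3 × (-1100) = 9800 − 330 = 9470
Branch B: 1200 (certain)
Overall = 0.5 × 9470 + 0.5 × 1200 = 4735 + 600 = 5335

$5,335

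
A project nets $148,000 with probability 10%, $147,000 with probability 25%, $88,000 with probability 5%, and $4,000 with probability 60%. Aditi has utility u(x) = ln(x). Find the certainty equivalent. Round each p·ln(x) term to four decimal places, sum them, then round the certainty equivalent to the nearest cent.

E[u] = 0.1·ln(148000) + 0.25·ln(147000) + 0.05·ln(88000) + 0.6·ln(4000) = 1.1905 + 2.9745 + 0.5693 + 4.9764 = 9.7107
CE = e^9.7107 ≈ 16493.14

$16,493.14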